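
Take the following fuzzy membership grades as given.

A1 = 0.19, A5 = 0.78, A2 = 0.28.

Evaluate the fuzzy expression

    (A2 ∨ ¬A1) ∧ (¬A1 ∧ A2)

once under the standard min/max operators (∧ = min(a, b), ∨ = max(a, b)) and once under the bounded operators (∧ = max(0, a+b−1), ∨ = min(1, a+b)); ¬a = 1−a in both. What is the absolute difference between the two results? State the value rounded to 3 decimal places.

0.190

Under standard min/max:
  ¬A1 = 1 − 0.19 = 0.81
  A2 ∨ ¬A1 = max(a, b) on (0.28, 0.81) = 0.81
  ¬A1 = 1 − 0.19 = 0.81
  ¬A1 ∧ A2 = min(a, b) on (0.81, 0.28) = 0.28
  (A2 ∨ ¬A1) ∧ (¬A1 ∧ A2) = min(a, b) on (0.81, 0.28) = 0.28
  → value = 0.2800
Under bounded:
  ¬A1 = 1 − 0.19 = 0.81
  A2 ∨ ¬A1 = min(1, a+b) on (0.28, 0.81) = 1.00
  ¬A1 = 1 − 0.19 = 0.81
  ¬A1 ∧ A2 = max(0, a+b−1) on (0.81, 0.28) = 0.09
  (A2 ∨ ¬A1) ∧ (¬A1 ∧ A2) = max(0, a+b−1) on (1.00, 0.09) = 0.09
  → value = 0.0900
|0.2800 − 0.0900| = 0.190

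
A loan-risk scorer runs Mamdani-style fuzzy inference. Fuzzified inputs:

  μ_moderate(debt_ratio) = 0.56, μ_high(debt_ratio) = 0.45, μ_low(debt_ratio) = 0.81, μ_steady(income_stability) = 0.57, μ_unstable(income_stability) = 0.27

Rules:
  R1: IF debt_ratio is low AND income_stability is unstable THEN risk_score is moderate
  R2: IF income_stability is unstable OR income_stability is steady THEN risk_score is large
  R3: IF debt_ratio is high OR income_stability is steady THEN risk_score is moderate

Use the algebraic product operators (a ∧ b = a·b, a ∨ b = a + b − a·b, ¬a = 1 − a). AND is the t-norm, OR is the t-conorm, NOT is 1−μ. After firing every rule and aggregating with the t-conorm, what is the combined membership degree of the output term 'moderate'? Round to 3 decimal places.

0.815

R1: low=0.81, unstable=0.27; AND[a·b] → w = 0.2187
R2: unstable=0.27, steady=0.57; OR[a + b − a·b] → w = 0.6861
R3: high=0.45, steady=0.57; OR[a + b − a·b] → w = 0.7635
Rules with consequent 'moderate': {R1, R3} → strengths 0.2187, 0.7635
Aggregate via t-conorm [a + b − a·b]: 0.8152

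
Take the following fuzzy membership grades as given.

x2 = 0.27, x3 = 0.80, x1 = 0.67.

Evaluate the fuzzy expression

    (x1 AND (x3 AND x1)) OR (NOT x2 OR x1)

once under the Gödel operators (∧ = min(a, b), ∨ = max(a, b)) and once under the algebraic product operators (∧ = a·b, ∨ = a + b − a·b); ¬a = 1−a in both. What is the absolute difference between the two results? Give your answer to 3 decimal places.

Under Gödel:
  x3 AND x1 = min(a, b) on (0.80, 0.67) = 0.67
  x1 AND (x3 AND x1) = min(a, b) on (0.67, 0.67) = 0.67
  NOT x2 = 1 − 0.27 = 0.73
  NOT x2 OR x1 = max(a, b) on (0.73, 0.67) = 0.73
  (x1 AND (x3 AND x1)) OR (NOT x2 OR x1) = max(a, b) on (0.67, 0.73) = 0.73
  → value = 0.7300
Under algebraic product:
  x3 AND x1 = a·b on (0.8000, 0.6700) = 0.5360
  x1 AND (x3 AND x1) = a·b on (0.6700, 0.5360) = 0.3591
  NOT x2 = 1 − 0.2700 = 0.7300
  NOT x2 OR x1 = a + b − a·b on (0.7300, 0.6700) = 0.9109
  (x1 AND (x3 AND x1)) OR (NOT x2 OR x1) = a + b − a·b on (0.3591, 0.9109) = 0.9429
  → value = 0.9429
|0.7300 − 0.9429| = 0.213

0.213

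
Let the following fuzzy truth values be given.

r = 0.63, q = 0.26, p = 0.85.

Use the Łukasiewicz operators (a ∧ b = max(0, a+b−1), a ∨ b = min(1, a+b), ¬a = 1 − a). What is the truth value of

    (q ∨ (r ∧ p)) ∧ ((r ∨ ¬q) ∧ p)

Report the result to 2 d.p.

r ∧ p = max(0, a+b−1) on (0.63, 0.85) = 0.48
q ∨ (r ∧ p) = min(1, a+b) on (0.26, 0.48) = 0.74
¬q = 1 − 0.26 = 0.74
r ∨ ¬q = min(1, a+b) on (0.63, 0.74) = 1.00
(r ∨ ¬q) ∧ p = max(0, a+b−1) on (1.00, 0.85) = 0.85
(q ∨ (r ∧ p)) ∧ ((r ∨ ¬q) ∧ p) = max(0, a+b−1) on (0.74, 0.85) = 0.59

0.59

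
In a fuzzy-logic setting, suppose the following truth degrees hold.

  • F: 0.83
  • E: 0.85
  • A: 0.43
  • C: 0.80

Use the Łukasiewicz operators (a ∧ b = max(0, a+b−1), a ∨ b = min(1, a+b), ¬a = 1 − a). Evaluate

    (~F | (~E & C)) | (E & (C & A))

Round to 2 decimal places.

~F = 1 − 0.83 = 0.17
~E = 1 − 0.85 = 0.15
~E & C = max(0, a+b−1) on (0.15, 0.80) = 0.00
~F | (~E & C) = min(1, a+b) on (0.17, 0.00) = 0.17
C & A = max(0, a+b−1) on (0.80, 0.43) = 0.23
E & (C & A) = max(0, a+b−1) on (0.85, 0.23) = 0.08
(~F | (~E & C)) | (E & (C & A)) = min(1, a+b) on (0.17, 0.08) = 0.25

0.25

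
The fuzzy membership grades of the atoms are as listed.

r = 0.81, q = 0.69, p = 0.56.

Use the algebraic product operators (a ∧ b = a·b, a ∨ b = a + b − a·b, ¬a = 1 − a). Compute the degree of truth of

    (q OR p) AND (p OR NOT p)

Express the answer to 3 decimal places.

q OR p = a + b − a·b on (0.6900, 0.5600) = 0.8636
NOT p = 1 − 0.5600 = 0.4400
p OR NOT p = a + b − a·b on (0.5600, 0.4400) = 0.7536
(q OR p) AND (p OR NOT p) = a·b on (0.8636, 0.7536) = 0.6508

0.651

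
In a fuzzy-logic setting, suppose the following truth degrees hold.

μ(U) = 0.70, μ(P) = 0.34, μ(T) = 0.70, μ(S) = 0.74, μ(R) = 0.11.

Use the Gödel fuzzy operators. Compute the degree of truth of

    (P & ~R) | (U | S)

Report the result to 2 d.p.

~R = 1 − 0.11 = 0.89
P & ~R = min(a, b) on (0.34, 0.89) = 0.34
U | S = max(a, b) on (0.70, 0.74) = 0.74
(P & ~R) | (U | S) = max(a, b) on (0.34, 0.74) = 0.74

0.74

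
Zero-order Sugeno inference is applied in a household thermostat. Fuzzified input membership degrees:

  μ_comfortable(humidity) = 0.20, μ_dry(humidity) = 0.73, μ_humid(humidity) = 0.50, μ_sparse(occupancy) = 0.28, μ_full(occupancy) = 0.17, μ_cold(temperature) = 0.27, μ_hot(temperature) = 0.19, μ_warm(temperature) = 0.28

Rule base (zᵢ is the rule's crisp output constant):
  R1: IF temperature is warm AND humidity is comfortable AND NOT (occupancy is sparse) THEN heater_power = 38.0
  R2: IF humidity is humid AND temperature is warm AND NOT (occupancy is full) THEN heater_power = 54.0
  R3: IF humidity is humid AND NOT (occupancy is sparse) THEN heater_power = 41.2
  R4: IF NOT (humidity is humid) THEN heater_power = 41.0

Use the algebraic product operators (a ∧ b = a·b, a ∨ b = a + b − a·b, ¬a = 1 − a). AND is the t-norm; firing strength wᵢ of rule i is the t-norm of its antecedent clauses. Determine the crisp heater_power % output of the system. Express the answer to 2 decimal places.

R1 (z=38.0): warm=0.28, comfortable=0.20, ¬sparse=1−0.28=0.72; AND[a·b] → w = 0.0403
R2 (z=54.0): humid=0.50, warm=0.28, ¬full=1−0.17=0.83; AND[a·b] → w = 0.1162
R3 (z=41.2): humid=0.50, ¬sparse=1−0.28=0.72; AND[a·b] → w = 0.3600
R4 (z=41.0): ¬humid=1−0.50=0.50 → w = 0.5000
Weighted average = (0.0403·38.0 + 0.1162·54.0 + 0.3600·41.2 + 0.5000·41.0) / (0.0403 + 0.1162 + 0.3600 + 0.5000)
  = 43.1390 / 1.0165 = 42.44

42.44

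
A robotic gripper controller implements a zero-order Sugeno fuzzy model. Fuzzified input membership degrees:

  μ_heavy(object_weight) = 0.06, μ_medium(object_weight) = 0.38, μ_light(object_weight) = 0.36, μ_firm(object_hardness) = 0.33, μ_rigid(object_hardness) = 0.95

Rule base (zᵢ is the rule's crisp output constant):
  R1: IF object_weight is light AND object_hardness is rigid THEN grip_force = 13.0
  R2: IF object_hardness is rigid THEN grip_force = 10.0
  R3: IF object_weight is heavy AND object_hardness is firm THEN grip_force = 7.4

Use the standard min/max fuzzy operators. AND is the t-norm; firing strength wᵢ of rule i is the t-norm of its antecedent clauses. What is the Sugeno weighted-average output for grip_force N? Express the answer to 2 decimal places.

10.67

R1 (z=13.0): light=0.36, rigid=0.95; AND[min(a, b)] → w = 0.36
R2 (z=10.0): rigid=0.95 → w = 0.95
R3 (z=7.4): heavy=0.06, firm=0.33; AND[min(a, b)] → w = 0.06
Weighted average = (0.36·13.0 + 0.95·10.0 + 0.06·7.4) / (0.36 + 0.95 + 0.06)
  = 14.6240 / 1.3700 = 10.67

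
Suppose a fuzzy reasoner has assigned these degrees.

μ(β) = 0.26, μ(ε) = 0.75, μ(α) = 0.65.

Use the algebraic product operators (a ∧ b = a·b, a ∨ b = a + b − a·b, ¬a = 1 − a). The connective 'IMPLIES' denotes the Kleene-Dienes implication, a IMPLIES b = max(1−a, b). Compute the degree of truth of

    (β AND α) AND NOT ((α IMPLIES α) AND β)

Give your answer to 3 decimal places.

0.140

β AND α = a·b on (0.2600, 0.6500) = 0.1690
α IMPLIES α  [Kleene-Dienes: max(1−a, b)] with a=0.6500, b=0.6500 → 0.6500
(α IMPLIES α) AND β = a·b on (0.6500, 0.2600) = 0.1690
NOT ((α IMPLIES α) AND β) = 1 − 0.1690 = 0.8310
(β AND α) AND NOT ((α IMPLIES α) AND β) = a·b on (0.1690, 0.8310) = 0.1404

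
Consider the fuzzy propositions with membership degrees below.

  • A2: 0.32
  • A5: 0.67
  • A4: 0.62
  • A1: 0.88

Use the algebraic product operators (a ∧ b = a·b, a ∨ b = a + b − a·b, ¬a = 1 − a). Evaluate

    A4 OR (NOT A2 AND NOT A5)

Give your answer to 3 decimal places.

0.705

NOT A2 = 1 − 0.3200 = 0.6800
NOT A5 = 1 − 0.6700 = 0.3300
NOT A2 AND NOT A5 = a·b on (0.6800, 0.3300) = 0.2244
A4 OR (NOT A2 AND NOT A5) = a + b − a·b on (0.6200, 0.2244) = 0.7053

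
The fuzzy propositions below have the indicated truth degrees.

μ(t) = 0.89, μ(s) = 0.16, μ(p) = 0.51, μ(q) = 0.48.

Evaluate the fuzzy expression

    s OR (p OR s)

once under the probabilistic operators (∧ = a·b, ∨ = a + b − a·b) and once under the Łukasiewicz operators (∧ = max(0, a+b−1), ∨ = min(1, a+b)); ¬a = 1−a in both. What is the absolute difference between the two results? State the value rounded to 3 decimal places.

0.176

Under probabilistic:
  p OR s = a + b − a·b on (0.5100, 0.1600) = 0.5884
  s OR (p OR s) = a + b − a·b on (0.1600, 0.5884) = 0.6543
  → value = 0.6543
Under Łukasiewicz:
  p OR s = min(1, a+b) on (0.51, 0.16) = 0.67
  s OR (p OR s) = min(1, a+b) on (0.16, 0.67) = 0.83
  → value = 0.8300
|0.6543 − 0.8300| = 0.176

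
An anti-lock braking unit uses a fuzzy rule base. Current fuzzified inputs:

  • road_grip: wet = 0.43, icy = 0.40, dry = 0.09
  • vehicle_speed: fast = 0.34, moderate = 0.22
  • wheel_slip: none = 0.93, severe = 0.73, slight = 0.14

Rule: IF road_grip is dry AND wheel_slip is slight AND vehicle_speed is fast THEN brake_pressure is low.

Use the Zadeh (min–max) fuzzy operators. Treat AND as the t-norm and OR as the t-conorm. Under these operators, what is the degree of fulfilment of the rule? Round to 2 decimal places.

firing strength: dry=0.09, slight=0.14, fast=0.34; AND[min(a, b)] → w = 0.09

0.09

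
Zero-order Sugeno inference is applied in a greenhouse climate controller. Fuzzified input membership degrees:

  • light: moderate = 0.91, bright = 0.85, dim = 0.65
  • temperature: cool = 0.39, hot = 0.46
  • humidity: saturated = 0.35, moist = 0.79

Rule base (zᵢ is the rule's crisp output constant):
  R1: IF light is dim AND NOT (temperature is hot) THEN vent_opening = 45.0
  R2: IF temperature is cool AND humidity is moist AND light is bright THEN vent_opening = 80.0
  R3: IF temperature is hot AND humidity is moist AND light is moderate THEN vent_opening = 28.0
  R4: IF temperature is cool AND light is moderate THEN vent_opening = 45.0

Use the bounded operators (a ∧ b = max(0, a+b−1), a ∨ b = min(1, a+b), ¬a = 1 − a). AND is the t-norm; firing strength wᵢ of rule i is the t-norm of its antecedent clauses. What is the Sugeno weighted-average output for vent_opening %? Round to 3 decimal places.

42.544

R1 (z=45.0): dim=0.65, ¬hot=1−0.46=0.54; AND[max(0, a+b−1)] → w = 0.19
R2 (z=80.0): cool=0.39, moist=0.79, bright=0.85; AND[max(0, a+b−1)] → w = 0.03
R3 (z=28.0): hot=0.46, moist=0.79, moderate=0.91; AND[max(0, a+b−1)] → w = 0.16
R4 (z=45.0): cool=0.39, moderate=0.91; AND[max(0, a+b−1)] → w = 0.30
Weighted average = (0.19·45.0 + 0.03·80.0 + 0.16·28.0 + 0.30·45.0) / (0.19 + 0.03 + 0.16 + 0.30)
  = 28.9300 / 0.6800 = 42.544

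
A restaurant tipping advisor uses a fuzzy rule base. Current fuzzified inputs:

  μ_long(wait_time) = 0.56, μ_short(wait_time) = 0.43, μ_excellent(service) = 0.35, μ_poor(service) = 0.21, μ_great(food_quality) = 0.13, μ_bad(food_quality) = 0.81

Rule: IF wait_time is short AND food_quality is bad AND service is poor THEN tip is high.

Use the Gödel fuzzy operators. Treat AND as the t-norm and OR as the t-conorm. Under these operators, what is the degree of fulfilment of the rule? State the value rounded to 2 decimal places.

0.21

firing strength: short=0.43, bad=0.81, poor=0.21; AND[min(a, b)] → w = 0.21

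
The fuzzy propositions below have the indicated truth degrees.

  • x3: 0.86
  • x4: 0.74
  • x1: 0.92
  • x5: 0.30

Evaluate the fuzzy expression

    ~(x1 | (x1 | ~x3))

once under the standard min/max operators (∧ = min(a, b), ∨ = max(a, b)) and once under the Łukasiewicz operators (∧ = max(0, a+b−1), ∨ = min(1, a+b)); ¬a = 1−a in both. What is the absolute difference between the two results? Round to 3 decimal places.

0.080

Under standard min/max:
  ~x3 = 1 − 0.86 = 0.14
  x1 | ~x3 = max(a, b) on (0.92, 0.14) = 0.92
  x1 | (x1 | ~x3) = max(a, b) on (0.92, 0.92) = 0.92
  ~(x1 | (x1 | ~x3)) = 1 − 0.92 = 0.08
  → value = 0.0800
Under Łukasiewicz:
  ~x3 = 1 − 0.86 = 0.14
  x1 | ~x3 = min(1, a+b) on (0.92, 0.14) = 1.00
  x1 | (x1 | ~x3) = min(1, a+b) on (0.92, 1.00) = 1.00
  ~(x1 | (x1 | ~x3)) = 1 − 1.00 = 0.00
  → value = 0.0000
|0.0800 − 0.0000| = 0.080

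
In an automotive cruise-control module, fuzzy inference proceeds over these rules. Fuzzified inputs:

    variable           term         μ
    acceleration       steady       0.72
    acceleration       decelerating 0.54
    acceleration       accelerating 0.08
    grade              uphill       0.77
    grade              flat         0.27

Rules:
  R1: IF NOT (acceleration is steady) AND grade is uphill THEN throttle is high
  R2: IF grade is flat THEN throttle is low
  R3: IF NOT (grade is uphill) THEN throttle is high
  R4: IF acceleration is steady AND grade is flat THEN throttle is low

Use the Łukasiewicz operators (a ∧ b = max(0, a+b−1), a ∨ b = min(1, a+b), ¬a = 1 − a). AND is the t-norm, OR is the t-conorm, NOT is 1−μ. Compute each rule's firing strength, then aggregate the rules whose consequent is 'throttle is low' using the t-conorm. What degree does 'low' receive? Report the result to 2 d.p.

0.27

R1: ¬steady=1−0.72=0.28, uphill=0.77; AND[max(0, a+b−1)] → w = 0.05
R2: flat=0.27 → w = 0.27
R3: ¬uphill=1−0.77=0.23 → w = 0.23
R4: steady=0.72, flat=0.27; AND[max(0, a+b−1)] → w = 0.00
Rules with consequent 'low': {R2, R4} → strengths 0.27, 0.00
Aggregate via t-conorm [min(1, a+b)]: 0.27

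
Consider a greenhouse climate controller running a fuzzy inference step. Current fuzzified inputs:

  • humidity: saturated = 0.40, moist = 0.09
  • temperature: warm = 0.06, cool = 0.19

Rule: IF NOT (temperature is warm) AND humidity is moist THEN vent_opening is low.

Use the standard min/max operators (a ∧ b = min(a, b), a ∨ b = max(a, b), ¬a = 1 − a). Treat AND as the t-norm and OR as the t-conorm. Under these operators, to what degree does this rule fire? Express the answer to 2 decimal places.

firing strength: ¬warm=1−0.06=0.94, moist=0.09; AND[min(a, b)] → w = 0.09

0.09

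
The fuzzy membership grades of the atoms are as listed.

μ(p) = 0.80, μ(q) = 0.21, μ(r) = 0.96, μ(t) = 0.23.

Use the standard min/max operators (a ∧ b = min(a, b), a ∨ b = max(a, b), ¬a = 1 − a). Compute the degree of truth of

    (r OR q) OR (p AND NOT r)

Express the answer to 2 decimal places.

0.96

r OR q = max(a, b) on (0.96, 0.21) = 0.96
NOT r = 1 − 0.96 = 0.04
p AND NOT r = min(a, b) on (0.80, 0.04) = 0.04
(r OR q) OR (p AND NOT r) = max(a, b) on (0.96, 0.04) = 0.96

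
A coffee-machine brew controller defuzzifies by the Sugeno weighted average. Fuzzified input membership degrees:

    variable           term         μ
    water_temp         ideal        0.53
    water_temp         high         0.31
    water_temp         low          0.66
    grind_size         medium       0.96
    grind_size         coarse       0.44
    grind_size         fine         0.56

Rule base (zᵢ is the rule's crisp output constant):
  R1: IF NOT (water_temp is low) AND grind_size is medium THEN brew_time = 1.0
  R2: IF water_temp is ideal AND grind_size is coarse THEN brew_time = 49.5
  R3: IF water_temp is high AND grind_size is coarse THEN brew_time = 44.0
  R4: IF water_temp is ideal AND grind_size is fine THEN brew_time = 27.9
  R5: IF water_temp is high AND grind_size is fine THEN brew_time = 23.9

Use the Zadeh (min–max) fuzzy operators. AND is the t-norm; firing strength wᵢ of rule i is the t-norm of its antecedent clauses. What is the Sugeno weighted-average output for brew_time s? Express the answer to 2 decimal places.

R1 (z=1.0): ¬low=1−0.66=0.34, medium=0.96; AND[min(a, b)] → w = 0.34
R2 (z=49.5): ideal=0.53, coarse=0.44; AND[min(a, b)] → w = 0.44
R3 (z=44.0): high=0.31, coarse=0.44; AND[min(a, b)] → w = 0.31
R4 (z=27.9): ideal=0.53, fine=0.56; AND[min(a, b)] → w = 0.53
R5 (z=23.9): high=0.31, fine=0.56; AND[min(a, b)] → w = 0.31
Weighted average = (0.34·1.0 + 0.44·49.5 + 0.31·44.0 + 0.53·27.9 + 0.31·23.9) / (0.34 + 0.44 + 0.31 + 0.53 + 0.31)
  = 57.9560 / 1.9300 = 30.03

30.03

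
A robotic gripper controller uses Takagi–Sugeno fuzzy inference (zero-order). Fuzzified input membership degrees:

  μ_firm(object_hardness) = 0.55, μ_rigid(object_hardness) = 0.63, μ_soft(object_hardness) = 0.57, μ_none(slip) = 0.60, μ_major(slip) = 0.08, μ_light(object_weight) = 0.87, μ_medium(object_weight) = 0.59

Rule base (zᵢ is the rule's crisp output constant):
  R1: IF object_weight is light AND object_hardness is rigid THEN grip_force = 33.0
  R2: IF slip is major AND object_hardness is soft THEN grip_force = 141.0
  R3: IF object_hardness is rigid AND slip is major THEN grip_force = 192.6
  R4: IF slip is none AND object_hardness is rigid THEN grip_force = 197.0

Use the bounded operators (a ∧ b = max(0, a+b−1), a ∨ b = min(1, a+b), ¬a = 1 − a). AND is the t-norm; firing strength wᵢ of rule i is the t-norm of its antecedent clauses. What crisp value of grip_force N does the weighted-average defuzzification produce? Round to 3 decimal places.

84.671

R1 (z=33.0): light=0.87, rigid=0.63; AND[max(0, a+b−1)] → w = 0.50
R2 (z=141.0): major=0.08, soft=0.57; AND[max(0, a+b−1)] → w = 0.00
R3 (z=192.6): rigid=0.63, major=0.08; AND[max(0, a+b−1)] → w = 0.00
R4 (z=197.0): none=0.60, rigid=0.63; AND[max(0, a+b−1)] → w = 0.23
Weighted average = (0.50·33.0 + 0.00·141.0 + 0.00·192.6 + 0.23·197.0) / (0.50 + 0.00 + 0.00 + 0.23)
  = 61.8100 / 0.7300 = 84.671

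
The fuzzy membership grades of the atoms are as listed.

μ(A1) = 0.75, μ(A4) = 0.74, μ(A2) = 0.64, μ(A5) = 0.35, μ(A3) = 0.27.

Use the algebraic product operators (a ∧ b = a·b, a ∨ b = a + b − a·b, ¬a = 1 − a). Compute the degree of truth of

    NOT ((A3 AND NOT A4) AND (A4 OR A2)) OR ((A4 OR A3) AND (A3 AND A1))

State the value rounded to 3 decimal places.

0.947

NOT A4 = 1 − 0.7400 = 0.2600
A3 AND NOT A4 = a·b on (0.2700, 0.2600) = 0.0702
A4 OR A2 = a + b − a·b on (0.7400, 0.6400) = 0.9064
(A3 AND NOT A4) AND (A4 OR A2) = a·b on (0.0702, 0.9064) = 0.0636
NOT ((A3 AND NOT A4) AND (A4 OR A2)) = 1 − 0.0636 = 0.9364
A4 OR A3 = a + b − a·b on (0.7400, 0.2700) = 0.8102
A3 AND A1 = a·b on (0.2700, 0.7500) = 0.2025
(A4 OR A3) AND (A3 AND A1) = a·b on (0.8102, 0.2025) = 0.1641
NOT ((A3 AND NOT A4) AND (A4 OR A2)) OR ((A4 OR A3) AND (A3 AND A1)) = a + b − a·b on (0.9364, 0.1641) = 0.9468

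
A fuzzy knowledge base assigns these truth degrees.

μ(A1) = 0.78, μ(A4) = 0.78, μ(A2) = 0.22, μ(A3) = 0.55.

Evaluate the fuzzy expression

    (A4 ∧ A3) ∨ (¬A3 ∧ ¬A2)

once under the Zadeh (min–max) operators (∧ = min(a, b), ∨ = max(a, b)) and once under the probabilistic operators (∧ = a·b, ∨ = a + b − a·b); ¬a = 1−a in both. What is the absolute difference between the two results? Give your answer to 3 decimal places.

Under Zadeh (min–max):
  A4 ∧ A3 = min(a, b) on (0.78, 0.55) = 0.55
  ¬A3 = 1 − 0.55 = 0.45
  ¬A2 = 1 − 0.22 = 0.78
  ¬A3 ∧ ¬A2 = min(a, b) on (0.45, 0.78) = 0.45
  (A4 ∧ A3) ∨ (¬A3 ∧ ¬A2) = max(a, b) on (0.55, 0.45) = 0.55
  → value = 0.5500
Under probabilistic:
  A4 ∧ A3 = a·b on (0.7800, 0.5500) = 0.4290
  ¬A3 = 1 − 0.5500 = 0.4500
  ¬A2 = 1 − 0.2200 = 0.7800
  ¬A3 ∧ ¬A2 = a·b on (0.4500, 0.7800) = 0.3510
  (A4 ∧ A3) ∨ (¬A3 ∧ ¬A2) = a + b − a·b on (0.4290, 0.3510) = 0.6294
  → value = 0.6294
|0.5500 − 0.6294| = 0.079

0.079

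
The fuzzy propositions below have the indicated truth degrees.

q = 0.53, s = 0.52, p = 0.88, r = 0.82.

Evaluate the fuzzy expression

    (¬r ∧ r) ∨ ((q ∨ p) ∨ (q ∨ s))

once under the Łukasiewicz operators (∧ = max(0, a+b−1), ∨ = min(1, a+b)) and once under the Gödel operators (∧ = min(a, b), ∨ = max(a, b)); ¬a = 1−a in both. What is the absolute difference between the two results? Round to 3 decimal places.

0.120

Under Łukasiewicz:
  ¬r = 1 − 0.82 = 0.18
  ¬r ∧ r = max(0, a+b−1) on (0.18, 0.82) = 0.00
  q ∨ p = min(1, a+b) on (0.53, 0.88) = 1.00
  q ∨ s = min(1, a+b) on (0.53, 0.52) = 1.00
  (q ∨ p) ∨ (q ∨ s) = min(1, a+b) on (1.00, 1.00) = 1.00
  (¬r ∧ r) ∨ ((q ∨ p) ∨ (q ∨ s)) = min(1, a+b) on (0.00, 1.00) = 1.00
  → value = 1.0000
Under Gödel:
  ¬r = 1 − 0.82 = 0.18
  ¬r ∧ r = min(a, b) on (0.18, 0.82) = 0.18
  q ∨ p = max(a, b) on (0.53, 0.88) = 0.88
  q ∨ s = max(a, b) on (0.53, 0.52) = 0.53
  (q ∨ p) ∨ (q ∨ s) = max(a, b) on (0.88, 0.53) = 0.88
  (¬r ∧ r) ∨ ((q ∨ p) ∨ (q ∨ s)) = max(a, b) on (0.18, 0.88) = 0.88
  → value = 0.8800
|1.0000 − 0.8800| = 0.120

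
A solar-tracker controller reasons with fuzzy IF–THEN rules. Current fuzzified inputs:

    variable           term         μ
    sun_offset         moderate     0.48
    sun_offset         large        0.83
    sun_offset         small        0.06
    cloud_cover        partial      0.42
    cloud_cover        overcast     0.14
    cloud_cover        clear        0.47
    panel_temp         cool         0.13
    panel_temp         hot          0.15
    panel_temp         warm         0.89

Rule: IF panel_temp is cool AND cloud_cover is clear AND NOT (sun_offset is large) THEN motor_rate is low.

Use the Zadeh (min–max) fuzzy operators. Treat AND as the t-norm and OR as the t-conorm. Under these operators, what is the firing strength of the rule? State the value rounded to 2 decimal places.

firing strength: cool=0.13, clear=0.47, ¬large=1−0.83=0.17; AND[min(a, b)] → w = 0.13

0.13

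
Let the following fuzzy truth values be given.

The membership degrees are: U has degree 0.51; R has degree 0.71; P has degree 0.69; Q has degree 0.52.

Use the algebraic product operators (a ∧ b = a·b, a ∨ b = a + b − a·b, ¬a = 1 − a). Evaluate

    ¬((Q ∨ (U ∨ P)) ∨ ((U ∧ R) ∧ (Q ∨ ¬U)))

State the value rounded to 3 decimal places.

U ∨ P = a + b − a·b on (0.5100, 0.6900) = 0.8481
Q ∨ (U ∨ P) = a + b − a·b on (0.5200, 0.8481) = 0.9271
U ∧ R = a·b on (0.5100, 0.7100) = 0.3621
¬U = 1 − 0.5100 = 0.4900
Q ∨ ¬U = a + b − a·b on (0.5200, 0.4900) = 0.7552
(U ∧ R) ∧ (Q ∨ ¬U) = a·b on (0.3621, 0.7552) = 0.2735
(Q ∨ (U ∨ P)) ∨ ((U ∧ R) ∧ (Q ∨ ¬U)) = a + b − a·b on (0.9271, 0.2735) = 0.9470
¬((Q ∨ (U ∨ P)) ∨ ((U ∧ R) ∧ (Q ∨ ¬U))) = 1 − 0.9470 = 0.0530

0.053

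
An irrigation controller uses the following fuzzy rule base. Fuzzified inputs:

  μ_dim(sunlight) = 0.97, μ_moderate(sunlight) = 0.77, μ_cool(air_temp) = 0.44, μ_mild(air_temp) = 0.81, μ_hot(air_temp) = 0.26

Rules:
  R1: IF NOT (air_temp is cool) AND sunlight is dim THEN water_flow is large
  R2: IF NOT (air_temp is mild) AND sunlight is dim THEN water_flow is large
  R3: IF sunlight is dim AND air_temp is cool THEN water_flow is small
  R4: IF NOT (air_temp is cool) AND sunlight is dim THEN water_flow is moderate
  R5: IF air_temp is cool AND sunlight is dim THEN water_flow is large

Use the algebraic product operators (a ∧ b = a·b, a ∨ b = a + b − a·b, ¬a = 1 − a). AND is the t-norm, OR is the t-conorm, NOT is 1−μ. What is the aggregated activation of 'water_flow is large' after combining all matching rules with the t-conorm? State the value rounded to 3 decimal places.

0.786

R1: ¬cool=1−0.44=0.56, dim=0.97; AND[a·b] → w = 0.5432
R2: ¬mild=1−0.81=0.19, dim=0.97; AND[a·b] → w = 0.1843
R3: dim=0.97, cool=0.44; AND[a·b] → w = 0.4268
R4: ¬cool=1−0.44=0.56, dim=0.97; AND[a·b] → w = 0.5432
R5: cool=0.44, dim=0.97; AND[a·b] → w = 0.4268
Rules with consequent 'large': {R1, R2, R5} → strengths 0.5432, 0.1843, 0.4268
Aggregate via t-conorm [a + b − a·b]: 0.7864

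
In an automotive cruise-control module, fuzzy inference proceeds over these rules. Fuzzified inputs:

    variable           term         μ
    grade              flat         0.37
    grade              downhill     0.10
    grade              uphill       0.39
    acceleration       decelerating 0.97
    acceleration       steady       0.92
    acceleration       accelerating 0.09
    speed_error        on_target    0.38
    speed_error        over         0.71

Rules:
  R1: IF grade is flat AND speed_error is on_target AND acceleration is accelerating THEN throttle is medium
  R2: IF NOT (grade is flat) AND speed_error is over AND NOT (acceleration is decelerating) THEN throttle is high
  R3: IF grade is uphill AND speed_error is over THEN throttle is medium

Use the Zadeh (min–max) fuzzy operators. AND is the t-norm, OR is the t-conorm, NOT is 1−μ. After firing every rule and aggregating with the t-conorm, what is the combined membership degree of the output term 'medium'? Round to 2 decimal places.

R1: flat=0.37, on_target=0.38, accelerating=0.09; AND[min(a, b)] → w = 0.09
R2: ¬flat=1−0.37=0.63, over=0.71, ¬decelerating=1−0.97=0.03; AND[min(a, b)] → w = 0.03
R3: uphill=0.39, over=0.71; AND[min(a, b)] → w = 0.39
Rules with consequent 'medium': {R1, R3} → strengths 0.09, 0.39
Aggregate via t-conorm [max(a, b)]: 0.39

0.39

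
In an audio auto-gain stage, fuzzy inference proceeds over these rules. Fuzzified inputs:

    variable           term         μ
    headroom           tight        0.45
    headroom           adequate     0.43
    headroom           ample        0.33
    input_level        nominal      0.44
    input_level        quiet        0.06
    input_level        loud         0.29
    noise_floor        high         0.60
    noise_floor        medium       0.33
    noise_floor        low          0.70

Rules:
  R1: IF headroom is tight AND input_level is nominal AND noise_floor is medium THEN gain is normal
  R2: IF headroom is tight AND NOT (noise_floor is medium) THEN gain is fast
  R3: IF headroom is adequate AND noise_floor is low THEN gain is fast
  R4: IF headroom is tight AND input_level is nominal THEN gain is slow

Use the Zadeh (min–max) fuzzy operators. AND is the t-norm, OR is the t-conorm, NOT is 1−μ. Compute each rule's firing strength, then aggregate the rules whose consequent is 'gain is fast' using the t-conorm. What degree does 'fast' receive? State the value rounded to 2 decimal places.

R1: tight=0.45, nominal=0.44, medium=0.33; AND[min(a, b)] → w = 0.33
R2: tight=0.45, ¬medium=1−0.33=0.67; AND[min(a, b)] → w = 0.45
R3: adequate=0.43, low=0.70; AND[min(a, b)] → w = 0.43
R4: tight=0.45, nominal=0.44; AND[min(a, b)] → w = 0.44
Rules with consequent 'fast': {R2, R3} → strengths 0.45, 0.43
Aggregate via t-conorm [max(a, b)]: 0.45

0.45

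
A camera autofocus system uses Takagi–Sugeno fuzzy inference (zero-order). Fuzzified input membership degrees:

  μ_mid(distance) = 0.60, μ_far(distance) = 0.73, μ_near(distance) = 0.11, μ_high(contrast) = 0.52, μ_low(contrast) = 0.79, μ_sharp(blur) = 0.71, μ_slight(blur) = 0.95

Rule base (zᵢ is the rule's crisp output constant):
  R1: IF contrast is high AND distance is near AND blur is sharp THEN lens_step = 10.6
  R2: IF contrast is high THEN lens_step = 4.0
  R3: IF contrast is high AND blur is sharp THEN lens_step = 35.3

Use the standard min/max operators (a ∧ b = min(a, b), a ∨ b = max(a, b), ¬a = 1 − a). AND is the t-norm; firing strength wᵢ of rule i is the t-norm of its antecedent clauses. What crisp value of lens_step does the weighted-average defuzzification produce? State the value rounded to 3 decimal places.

18.784

R1 (z=10.6): high=0.52, near=0.11, sharp=0.71; AND[min(a, b)] → w = 0.11
R2 (z=4.0): high=0.52 → w = 0.52
R3 (z=35.3): high=0.52, sharp=0.71; AND[min(a, b)] → w = 0.52
Weighted average = (0.11·10.6 + 0.52·4.0 + 0.52·35.3) / (0.11 + 0.52 + 0.52)
  = 21.6020 / 1.1500 = 18.784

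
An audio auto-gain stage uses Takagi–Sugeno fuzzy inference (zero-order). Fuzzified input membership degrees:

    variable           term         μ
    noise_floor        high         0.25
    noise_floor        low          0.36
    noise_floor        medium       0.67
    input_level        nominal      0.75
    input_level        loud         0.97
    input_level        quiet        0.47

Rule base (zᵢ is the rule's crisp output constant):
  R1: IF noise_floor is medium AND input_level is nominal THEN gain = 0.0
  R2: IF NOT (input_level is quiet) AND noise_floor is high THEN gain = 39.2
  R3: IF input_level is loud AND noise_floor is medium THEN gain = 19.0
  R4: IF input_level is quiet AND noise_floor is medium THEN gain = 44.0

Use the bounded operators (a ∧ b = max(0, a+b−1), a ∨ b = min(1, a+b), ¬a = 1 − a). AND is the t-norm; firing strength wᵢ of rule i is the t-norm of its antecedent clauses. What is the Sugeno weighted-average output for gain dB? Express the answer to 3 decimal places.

15.267

R1 (z=0.0): medium=0.67, nominal=0.75; AND[max(0, a+b−1)] → w = 0.42
R2 (z=39.2): ¬quiet=1−0.47=0.53, high=0.25; AND[max(0, a+b−1)] → w = 0.00
R3 (z=19.0): loud=0.97, medium=0.67; AND[max(0, a+b−1)] → w = 0.64
R4 (z=44.0): quiet=0.47, medium=0.67; AND[max(0, a+b−1)] → w = 0.14
Weighted average = (0.42·0.0 + 0.00·39.2 + 0.64·19.0 + 0.14·44.0) / (0.42 + 0.00 + 0.64 + 0.14)
  = 18.3200 / 1.2000 = 15.267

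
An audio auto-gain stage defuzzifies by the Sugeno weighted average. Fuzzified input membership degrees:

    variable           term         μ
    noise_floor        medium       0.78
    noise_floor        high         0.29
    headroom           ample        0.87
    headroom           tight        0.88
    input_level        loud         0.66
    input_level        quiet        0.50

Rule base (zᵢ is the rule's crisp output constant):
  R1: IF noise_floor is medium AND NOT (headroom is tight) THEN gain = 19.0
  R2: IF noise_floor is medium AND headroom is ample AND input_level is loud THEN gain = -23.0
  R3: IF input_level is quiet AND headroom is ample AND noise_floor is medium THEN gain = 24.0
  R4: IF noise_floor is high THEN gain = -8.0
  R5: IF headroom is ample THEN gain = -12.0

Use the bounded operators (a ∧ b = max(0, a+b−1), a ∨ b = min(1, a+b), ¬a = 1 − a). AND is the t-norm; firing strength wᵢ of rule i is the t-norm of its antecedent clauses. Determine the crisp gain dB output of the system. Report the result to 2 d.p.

R1 (z=19.0): medium=0.78, ¬tight=1−0.88=0.12; AND[max(0, a+b−1)] → w = 0.00
R2 (z=-23.0): medium=0.78, ample=0.87, loud=0.66; AND[max(0, a+b−1)] → w = 0.31
R3 (z=24.0): quiet=0.50, ample=0.87, medium=0.78; AND[max(0, a+b−1)] → w = 0.15
R4 (z=-8.0): high=0.29 → w = 0.29
R5 (z=-12.0): ample=0.87 → w = 0.87
Weighted average = (0.00·19.0 + 0.31·-23.0 + 0.15·24.0 + 0.29·-8.0 + 0.87·-12.0) / (0.00 + 0.31 + 0.15 + 0.29 + 0.87)
  = -16.2900 / 1.6200 = -10.06

-10.06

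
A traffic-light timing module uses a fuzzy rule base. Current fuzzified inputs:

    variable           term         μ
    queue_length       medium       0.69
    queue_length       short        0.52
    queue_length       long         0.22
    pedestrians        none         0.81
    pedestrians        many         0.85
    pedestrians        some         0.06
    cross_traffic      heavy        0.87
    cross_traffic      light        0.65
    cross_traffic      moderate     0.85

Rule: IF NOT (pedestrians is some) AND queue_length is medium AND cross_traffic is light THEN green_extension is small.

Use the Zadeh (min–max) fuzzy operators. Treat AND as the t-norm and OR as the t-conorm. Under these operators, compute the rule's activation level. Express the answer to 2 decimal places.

0.65

firing strength: ¬some=1−0.06=0.94, medium=0.69, light=0.65; AND[min(a, b)] → w = 0.65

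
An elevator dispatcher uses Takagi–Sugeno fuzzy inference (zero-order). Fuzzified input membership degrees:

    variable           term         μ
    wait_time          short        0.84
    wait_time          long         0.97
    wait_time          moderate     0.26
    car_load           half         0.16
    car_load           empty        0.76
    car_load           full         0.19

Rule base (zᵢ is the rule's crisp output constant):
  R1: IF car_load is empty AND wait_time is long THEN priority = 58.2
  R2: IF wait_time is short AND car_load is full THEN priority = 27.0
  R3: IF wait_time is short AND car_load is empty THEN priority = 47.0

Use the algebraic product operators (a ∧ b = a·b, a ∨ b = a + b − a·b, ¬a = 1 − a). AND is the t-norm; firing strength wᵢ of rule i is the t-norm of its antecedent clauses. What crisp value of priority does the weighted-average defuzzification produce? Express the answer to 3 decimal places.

R1 (z=58.2): empty=0.76, long=0.97; AND[a·b] → w = 0.7372
R2 (z=27.0): short=0.84, full=0.19; AND[a·b] → w = 0.1596
R3 (z=47.0): short=0.84, empty=0.76; AND[a·b] → w = 0.6384
Weighted average = (0.7372·58.2 + 0.1596·27.0 + 0.6384·47.0) / (0.7372 + 0.1596 + 0.6384)
  = 77.2190 / 1.5352 = 50.299

50.299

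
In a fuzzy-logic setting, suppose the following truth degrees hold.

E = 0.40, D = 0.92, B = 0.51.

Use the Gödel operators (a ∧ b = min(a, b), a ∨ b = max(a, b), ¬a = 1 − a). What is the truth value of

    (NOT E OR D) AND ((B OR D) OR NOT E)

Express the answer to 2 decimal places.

0.92

NOT E = 1 − 0.40 = 0.60
NOT E OR D = max(a, b) on (0.60, 0.92) = 0.92
B OR D = max(a, b) on (0.51, 0.92) = 0.92
NOT E = 1 − 0.40 = 0.60
(B OR D) OR NOT E = max(a, b) on (0.92, 0.60) = 0.92
(NOT E OR D) AND ((B OR D) OR NOT E) = min(a, b) on (0.92, 0.92) = 0.92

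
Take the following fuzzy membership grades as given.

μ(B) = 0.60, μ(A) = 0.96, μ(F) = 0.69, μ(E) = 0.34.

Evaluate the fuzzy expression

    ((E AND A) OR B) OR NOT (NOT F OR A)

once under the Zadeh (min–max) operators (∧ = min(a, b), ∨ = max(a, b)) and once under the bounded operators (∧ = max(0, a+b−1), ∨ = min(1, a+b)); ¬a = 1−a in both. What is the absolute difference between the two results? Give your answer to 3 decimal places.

0.300

Under Zadeh (min–max):
  E AND A = min(a, b) on (0.34, 0.96) = 0.34
  (E AND A) OR B = max(a, b) on (0.34, 0.60) = 0.60
  NOT F = 1 − 0.69 = 0.31
  NOT F OR A = max(a, b) on (0.31, 0.96) = 0.96
  NOT (NOT F OR A) = 1 − 0.96 = 0.04
  ((E AND A) OR B) OR NOT (NOT F OR A) = max(a, b) on (0.60, 0.04) = 0.60
  → value = 0.6000
Under bounded:
  E AND A = max(0, a+b−1) on (0.34, 0.96) = 0.30
  (E AND A) OR B = min(1, a+b) on (0.30, 0.60) = 0.90
  NOT F = 1 − 0.69 = 0.31
  NOT F OR A = min(1, a+b) on (0.31, 0.96) = 1.00
  NOT (NOT F OR A) = 1 − 1.00 = 0.00
  ((E AND A) OR B) OR NOT (NOT F OR A) = min(1, a+b) on (0.90, 0.00) = 0.90
  → value = 0.9000
|0.6000 − 0.9000| = 0.300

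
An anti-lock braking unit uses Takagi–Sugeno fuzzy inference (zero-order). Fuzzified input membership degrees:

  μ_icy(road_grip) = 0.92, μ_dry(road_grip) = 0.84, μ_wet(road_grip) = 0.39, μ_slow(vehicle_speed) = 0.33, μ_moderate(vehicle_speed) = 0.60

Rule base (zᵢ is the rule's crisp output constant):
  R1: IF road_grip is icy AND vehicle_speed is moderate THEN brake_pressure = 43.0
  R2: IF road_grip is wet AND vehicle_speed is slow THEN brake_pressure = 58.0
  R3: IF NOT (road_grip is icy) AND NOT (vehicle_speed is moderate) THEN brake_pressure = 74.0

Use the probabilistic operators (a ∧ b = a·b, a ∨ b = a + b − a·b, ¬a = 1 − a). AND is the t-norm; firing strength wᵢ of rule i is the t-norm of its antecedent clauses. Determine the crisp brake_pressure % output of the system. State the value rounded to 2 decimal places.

R1 (z=43.0): icy=0.92, moderate=0.60; AND[a·b] → w = 0.5520
R2 (z=58.0): wet=0.39, slow=0.33; AND[a·b] → w = 0.1287
R3 (z=74.0): ¬icy=1−0.92=0.08, ¬moderate=1−0.60=0.40; AND[a·b] → w = 0.0320
Weighted average = (0.5520·43.0 + 0.1287·58.0 + 0.0320·74.0) / (0.5520 + 0.1287 + 0.0320)
  = 33.5686 / 0.7127 = 47.10

47.10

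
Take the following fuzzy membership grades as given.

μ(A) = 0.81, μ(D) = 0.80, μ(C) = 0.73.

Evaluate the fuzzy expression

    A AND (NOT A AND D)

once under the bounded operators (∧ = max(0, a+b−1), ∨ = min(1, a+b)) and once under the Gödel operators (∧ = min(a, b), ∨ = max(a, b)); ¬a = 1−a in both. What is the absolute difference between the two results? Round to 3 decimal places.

Under bounded:
  NOT A = 1 − 0.81 = 0.19
  NOT A AND D = max(0, a+b−1) on (0.19, 0.80) = 0.00
  A AND (NOT A AND D) = max(0, a+b−1) on (0.81, 0.00) = 0.00
  → value = 0.0000
Under Gödel:
  NOT A = 1 − 0.81 = 0.19
  NOT A AND D = min(a, b) on (0.19, 0.80) = 0.19
  A AND (NOT A AND D) = min(a, b) on (0.81, 0.19) = 0.19
  → value = 0.1900
|0.0000 − 0.1900| = 0.190

0.190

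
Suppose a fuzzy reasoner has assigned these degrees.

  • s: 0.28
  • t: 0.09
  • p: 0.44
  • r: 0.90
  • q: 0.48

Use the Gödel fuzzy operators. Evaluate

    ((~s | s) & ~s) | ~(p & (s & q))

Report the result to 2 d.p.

~s = 1 − 0.28 = 0.72
~s | s = max(a, b) on (0.72, 0.28) = 0.72
~s = 1 − 0.28 = 0.72
(~s | s) & ~s = min(a, b) on (0.72, 0.72) = 0.72
s & q = min(a, b) on (0.28, 0.48) = 0.28
p & (s & q) = min(a, b) on (0.44, 0.28) = 0.28
~(p & (s & q)) = 1 − 0.28 = 0.72
((~s | s) & ~s) | ~(p & (s & q)) = max(a, b) on (0.72, 0.72) = 0.72

0.72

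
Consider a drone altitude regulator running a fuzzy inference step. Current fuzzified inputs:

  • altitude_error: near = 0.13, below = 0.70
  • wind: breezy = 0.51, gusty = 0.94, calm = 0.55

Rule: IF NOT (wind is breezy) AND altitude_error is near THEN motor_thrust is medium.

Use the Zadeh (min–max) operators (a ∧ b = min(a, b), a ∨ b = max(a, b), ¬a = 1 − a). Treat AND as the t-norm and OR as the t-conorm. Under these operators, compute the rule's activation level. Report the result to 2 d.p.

0.13

firing strength: ¬breezy=1−0.51=0.49, near=0.13; AND[min(a, b)] → w = 0.13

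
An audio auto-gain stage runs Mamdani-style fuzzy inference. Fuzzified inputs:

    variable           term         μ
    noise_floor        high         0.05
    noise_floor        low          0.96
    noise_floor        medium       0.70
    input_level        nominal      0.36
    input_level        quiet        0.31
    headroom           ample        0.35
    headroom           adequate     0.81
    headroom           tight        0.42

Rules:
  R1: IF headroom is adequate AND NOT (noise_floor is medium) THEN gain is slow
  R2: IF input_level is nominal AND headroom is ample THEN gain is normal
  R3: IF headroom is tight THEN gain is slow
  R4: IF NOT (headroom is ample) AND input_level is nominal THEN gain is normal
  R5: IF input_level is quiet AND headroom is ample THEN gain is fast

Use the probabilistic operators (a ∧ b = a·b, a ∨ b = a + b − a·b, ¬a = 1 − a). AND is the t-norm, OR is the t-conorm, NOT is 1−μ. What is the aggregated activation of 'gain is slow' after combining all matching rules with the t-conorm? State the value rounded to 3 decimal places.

R1: adequate=0.81, ¬medium=1−0.70=0.30; AND[a·b] → w = 0.2430
R2: nominal=0.36, ample=0.35; AND[a·b] → w = 0.1260
R3: tight=0.42 → w = 0.4200
R4: ¬ample=1−0.35=0.65, nominal=0.36; AND[a·b] → w = 0.2340
R5: quiet=0.31, ample=0.35; AND[a·b] → w = 0.1085
Rules with consequent 'slow': {R1, R3} → strengths 0.2430, 0.4200
Aggregate via t-conorm [a + b − a·b]: 0.5609

0.561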